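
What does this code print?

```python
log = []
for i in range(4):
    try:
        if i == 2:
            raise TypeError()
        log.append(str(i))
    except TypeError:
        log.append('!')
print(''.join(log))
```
01!3

Exception on i=2 caught, loop continues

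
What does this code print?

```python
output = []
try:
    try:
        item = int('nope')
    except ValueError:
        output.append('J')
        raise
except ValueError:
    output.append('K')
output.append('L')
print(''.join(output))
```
JKL

raise without argument re-raises current exception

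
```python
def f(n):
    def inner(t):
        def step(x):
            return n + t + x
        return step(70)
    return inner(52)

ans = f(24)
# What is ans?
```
146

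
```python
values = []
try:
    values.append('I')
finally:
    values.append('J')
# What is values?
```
['I', 'J']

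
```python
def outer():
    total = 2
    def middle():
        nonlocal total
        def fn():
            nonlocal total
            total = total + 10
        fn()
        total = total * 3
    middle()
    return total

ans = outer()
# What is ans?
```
36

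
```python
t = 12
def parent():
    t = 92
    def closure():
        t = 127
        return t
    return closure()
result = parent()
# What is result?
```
127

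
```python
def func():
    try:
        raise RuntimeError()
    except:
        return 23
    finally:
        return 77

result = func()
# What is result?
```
77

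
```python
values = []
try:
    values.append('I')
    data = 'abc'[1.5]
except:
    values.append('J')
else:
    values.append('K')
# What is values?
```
['I', 'J']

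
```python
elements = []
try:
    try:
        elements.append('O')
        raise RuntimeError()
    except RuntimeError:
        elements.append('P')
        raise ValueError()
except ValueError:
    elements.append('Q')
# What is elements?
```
['O', 'P', 'Q']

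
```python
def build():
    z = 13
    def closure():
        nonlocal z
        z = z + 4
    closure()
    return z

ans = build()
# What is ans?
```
17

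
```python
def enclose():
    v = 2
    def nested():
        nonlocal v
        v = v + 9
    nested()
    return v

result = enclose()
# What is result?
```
11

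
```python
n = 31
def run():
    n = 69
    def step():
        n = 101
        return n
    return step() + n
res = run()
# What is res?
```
170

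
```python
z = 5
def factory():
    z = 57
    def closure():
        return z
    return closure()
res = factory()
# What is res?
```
57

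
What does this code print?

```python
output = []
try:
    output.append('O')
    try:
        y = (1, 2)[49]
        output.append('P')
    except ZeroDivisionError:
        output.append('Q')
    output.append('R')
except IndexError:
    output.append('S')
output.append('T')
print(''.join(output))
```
OST

Inner handler doesn't match, propagates to outer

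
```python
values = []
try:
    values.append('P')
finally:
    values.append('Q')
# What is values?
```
['P', 'Q']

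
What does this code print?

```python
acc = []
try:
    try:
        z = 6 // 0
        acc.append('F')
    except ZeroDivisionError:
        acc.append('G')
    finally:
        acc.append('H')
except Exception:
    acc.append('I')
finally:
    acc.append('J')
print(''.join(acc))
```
GHJ

Both finally blocks run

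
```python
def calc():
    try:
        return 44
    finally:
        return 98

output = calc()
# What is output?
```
98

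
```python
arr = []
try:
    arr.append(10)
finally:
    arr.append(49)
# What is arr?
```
[10, 49]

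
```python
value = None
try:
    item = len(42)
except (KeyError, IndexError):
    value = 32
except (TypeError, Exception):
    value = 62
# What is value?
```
62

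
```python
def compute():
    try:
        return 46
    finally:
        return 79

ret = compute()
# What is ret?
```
79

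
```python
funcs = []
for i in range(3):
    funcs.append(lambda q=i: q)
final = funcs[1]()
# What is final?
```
1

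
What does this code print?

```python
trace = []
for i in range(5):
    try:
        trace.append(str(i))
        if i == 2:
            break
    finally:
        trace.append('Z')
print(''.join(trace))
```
0Z1Z2Z

finally runs even when breaking out of loop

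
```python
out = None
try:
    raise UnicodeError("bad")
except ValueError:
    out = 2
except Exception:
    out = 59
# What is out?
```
2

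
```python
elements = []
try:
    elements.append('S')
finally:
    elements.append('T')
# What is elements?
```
['S', 'T']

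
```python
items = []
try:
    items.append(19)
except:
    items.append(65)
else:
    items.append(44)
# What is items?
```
[19, 44]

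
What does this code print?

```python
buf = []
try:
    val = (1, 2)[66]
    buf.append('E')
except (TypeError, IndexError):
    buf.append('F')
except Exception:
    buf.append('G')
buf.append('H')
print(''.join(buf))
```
FH

IndexError matches tuple containing it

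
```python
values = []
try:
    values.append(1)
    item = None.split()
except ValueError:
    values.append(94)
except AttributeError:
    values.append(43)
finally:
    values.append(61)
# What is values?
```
[1, 43, 61]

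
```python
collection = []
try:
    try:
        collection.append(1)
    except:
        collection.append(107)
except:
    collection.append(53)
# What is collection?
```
[1]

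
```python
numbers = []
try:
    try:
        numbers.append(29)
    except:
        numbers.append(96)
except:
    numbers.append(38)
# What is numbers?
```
[29]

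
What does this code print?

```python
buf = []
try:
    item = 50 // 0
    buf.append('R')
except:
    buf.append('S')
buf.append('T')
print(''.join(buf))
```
ST

Exception raised in try, caught by bare except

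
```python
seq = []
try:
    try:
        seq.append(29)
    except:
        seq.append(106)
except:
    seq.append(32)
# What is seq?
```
[29]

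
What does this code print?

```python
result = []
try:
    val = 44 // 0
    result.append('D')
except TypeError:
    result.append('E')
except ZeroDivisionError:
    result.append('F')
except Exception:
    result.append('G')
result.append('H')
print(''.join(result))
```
FH

ZeroDivisionError matches before generic Exception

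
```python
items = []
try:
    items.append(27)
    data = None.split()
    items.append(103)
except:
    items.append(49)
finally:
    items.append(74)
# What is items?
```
[27, 49, 74]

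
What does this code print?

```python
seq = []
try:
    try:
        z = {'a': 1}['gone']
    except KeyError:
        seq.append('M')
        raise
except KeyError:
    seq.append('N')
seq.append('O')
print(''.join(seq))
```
MNO

raise without argument re-raises current exception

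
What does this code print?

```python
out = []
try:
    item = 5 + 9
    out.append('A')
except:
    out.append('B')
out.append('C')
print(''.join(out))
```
AC

No exception, try block completes normally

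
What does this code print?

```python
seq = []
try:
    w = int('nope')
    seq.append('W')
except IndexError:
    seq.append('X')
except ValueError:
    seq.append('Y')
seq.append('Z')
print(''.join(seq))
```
YZ

ValueError is caught by its specific handler, not IndexError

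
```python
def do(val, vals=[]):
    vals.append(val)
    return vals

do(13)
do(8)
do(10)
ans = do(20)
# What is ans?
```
[13, 8, 10, 20]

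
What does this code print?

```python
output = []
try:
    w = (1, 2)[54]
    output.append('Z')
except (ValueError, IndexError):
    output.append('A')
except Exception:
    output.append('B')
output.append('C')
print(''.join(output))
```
AC

IndexError matches tuple containing it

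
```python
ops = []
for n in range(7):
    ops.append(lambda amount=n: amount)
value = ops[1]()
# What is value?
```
1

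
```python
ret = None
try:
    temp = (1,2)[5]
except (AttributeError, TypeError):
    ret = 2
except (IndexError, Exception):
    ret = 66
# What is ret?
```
66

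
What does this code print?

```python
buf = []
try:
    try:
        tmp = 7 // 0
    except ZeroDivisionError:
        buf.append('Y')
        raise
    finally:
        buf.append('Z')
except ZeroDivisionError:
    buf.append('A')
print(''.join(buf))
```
YZA

finally runs before re-raised exception propagates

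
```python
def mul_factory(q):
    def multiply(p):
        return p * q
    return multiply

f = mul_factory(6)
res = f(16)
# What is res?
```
96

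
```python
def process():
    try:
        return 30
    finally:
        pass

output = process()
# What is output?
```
30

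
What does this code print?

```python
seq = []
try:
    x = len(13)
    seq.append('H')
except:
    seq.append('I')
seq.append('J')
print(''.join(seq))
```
IJ

Exception raised in try, caught by bare except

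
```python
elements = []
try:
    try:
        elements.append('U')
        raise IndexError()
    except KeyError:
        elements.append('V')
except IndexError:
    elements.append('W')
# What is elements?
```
['U', 'W']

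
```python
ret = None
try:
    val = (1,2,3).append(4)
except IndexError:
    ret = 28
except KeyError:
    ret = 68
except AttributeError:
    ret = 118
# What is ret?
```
118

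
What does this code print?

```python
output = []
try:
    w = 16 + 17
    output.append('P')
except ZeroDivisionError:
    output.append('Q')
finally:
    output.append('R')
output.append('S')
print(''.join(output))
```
PRS

finally runs after normal execution too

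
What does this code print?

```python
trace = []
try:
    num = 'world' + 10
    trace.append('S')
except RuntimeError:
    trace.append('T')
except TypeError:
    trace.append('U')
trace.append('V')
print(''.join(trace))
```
UV

TypeError is caught by its specific handler, not RuntimeError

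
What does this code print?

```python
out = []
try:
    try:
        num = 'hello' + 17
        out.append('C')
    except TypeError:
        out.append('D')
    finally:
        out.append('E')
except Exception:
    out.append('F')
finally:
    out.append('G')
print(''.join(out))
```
DEG

Both finally blocks run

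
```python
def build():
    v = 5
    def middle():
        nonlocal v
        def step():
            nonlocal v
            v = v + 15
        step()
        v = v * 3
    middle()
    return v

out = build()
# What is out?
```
60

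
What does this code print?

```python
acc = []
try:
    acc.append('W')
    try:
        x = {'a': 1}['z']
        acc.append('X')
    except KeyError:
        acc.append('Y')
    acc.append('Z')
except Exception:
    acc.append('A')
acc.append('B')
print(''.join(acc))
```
WYZB

Inner exception caught by inner handler, outer continues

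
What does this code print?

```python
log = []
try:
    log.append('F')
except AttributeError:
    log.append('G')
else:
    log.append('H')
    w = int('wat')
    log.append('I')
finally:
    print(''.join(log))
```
FH

Try succeeds, else appends 'H', ValueError in else is uncaught, finally prints before exception propagates ('I' never appended)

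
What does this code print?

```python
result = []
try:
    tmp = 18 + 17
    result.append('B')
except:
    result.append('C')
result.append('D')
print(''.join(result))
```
BD

No exception, try block completes normally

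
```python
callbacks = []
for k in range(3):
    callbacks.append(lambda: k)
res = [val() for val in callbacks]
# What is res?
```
[2, 2, 2]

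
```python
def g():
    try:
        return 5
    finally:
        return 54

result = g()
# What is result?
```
54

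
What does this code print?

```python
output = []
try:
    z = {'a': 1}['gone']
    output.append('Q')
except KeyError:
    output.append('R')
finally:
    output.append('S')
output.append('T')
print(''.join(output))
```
RST

finally always runs, even after exception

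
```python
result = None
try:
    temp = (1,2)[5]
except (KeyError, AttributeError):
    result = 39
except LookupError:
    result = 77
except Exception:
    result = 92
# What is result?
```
77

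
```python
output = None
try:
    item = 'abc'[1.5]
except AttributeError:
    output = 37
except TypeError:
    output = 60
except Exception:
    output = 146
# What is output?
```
60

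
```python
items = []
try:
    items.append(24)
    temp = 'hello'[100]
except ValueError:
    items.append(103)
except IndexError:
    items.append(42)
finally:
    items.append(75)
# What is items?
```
[24, 42, 75]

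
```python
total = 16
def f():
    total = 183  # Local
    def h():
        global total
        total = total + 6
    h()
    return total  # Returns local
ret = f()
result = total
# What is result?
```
22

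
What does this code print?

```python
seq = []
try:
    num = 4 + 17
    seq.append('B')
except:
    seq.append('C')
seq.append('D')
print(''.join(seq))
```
BD

No exception, try block completes normally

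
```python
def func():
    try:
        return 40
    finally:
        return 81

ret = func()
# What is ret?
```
81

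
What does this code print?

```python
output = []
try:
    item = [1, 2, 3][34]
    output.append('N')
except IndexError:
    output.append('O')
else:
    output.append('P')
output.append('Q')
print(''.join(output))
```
OQ

else block skipped when exception is caught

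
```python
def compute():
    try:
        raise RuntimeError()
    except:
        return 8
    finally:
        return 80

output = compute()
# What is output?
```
80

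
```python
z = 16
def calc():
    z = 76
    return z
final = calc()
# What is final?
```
76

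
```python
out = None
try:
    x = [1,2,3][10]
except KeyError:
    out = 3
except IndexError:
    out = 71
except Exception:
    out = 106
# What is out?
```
71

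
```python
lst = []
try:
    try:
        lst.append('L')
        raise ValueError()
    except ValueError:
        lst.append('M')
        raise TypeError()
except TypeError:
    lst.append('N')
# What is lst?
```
['L', 'M', 'N']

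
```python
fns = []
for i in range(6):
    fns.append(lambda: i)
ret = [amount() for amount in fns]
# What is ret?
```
[5, 5, 5, 5, 5, 5]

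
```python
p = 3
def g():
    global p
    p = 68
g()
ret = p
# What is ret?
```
68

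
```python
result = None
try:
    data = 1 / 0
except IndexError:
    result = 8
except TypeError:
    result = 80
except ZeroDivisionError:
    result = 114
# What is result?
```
114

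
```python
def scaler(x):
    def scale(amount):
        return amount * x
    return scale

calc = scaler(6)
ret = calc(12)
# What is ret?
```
72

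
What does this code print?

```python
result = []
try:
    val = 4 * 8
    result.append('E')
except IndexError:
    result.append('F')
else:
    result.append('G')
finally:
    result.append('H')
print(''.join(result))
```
EGH

else runs before finally when no exception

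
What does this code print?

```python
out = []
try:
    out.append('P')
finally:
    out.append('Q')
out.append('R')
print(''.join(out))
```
PQR

try/finally without except, no exception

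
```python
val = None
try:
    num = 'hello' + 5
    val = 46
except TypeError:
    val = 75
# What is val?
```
75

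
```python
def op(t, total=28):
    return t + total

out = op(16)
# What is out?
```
44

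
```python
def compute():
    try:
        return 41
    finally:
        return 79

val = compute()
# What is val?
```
79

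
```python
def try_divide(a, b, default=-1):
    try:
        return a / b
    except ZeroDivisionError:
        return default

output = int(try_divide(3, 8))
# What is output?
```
0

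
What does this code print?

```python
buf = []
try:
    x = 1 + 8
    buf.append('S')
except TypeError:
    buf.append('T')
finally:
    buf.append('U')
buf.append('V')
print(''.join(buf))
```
SUV

finally runs after normal execution too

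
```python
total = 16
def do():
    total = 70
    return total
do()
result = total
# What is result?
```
16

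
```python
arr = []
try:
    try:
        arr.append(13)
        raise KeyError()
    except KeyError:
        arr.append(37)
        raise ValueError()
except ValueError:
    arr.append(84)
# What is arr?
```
[13, 37, 84]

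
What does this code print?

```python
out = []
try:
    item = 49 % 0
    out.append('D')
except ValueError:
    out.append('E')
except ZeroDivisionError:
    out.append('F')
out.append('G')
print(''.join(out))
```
FG

ZeroDivisionError is caught by its specific handler, not ValueError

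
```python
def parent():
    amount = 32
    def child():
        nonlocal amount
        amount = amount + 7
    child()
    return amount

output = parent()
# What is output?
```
39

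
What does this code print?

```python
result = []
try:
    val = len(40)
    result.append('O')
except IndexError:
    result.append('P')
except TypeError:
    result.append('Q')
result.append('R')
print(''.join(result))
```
QR

TypeError is caught by its specific handler, not IndexError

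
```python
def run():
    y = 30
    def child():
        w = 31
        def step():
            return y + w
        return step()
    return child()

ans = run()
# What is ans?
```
61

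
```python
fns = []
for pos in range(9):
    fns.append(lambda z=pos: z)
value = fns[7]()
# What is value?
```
7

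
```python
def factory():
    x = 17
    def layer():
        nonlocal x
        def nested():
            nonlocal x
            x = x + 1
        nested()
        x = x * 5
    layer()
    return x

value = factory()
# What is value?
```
90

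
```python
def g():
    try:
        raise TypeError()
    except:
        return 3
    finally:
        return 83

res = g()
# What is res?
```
83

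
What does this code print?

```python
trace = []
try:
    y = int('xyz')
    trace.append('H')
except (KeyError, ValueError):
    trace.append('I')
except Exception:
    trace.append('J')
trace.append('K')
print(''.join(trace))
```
IK

ValueError matches tuple containing it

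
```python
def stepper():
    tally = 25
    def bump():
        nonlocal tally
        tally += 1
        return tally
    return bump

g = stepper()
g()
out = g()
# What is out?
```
27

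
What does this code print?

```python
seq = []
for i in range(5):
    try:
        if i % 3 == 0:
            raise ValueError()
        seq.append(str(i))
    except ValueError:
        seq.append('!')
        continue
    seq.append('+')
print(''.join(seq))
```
!1+2+!4+

continue in except skips rest of loop body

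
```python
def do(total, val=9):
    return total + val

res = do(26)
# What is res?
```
35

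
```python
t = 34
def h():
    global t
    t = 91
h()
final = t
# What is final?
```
91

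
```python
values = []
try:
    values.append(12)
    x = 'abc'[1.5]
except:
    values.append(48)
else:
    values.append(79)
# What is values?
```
[12, 48]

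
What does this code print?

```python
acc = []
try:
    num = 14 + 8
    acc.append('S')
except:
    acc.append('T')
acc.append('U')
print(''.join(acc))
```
SU

No exception, try block completes normally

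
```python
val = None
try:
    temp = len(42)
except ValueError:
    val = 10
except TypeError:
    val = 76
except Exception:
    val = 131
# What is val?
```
76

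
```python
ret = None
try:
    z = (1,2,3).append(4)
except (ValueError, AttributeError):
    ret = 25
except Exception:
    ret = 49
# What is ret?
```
25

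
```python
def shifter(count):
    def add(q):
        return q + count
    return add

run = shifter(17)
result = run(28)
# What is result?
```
45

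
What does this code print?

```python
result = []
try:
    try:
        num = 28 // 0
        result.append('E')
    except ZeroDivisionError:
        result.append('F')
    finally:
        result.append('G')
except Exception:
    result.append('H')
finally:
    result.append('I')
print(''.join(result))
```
FGI

Both finally blocks run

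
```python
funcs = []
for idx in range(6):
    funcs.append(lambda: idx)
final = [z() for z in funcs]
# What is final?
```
[5, 5, 5, 5, 5, 5]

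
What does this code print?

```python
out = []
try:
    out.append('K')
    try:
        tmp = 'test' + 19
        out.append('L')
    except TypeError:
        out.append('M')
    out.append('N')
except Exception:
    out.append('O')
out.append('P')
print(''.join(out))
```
KMNP

Inner exception caught by inner handler, outer continues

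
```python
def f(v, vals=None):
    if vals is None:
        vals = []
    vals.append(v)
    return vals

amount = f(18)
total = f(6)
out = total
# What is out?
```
[6]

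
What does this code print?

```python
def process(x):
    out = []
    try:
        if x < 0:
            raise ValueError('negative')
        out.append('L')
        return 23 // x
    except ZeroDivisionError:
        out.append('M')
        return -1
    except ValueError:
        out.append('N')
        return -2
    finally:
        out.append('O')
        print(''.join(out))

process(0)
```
LMO

x=0 causes ZeroDivisionError, caught, finally prints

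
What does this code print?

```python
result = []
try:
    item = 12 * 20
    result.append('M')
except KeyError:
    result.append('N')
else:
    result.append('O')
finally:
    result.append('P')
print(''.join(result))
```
MOP

else runs before finally when no exception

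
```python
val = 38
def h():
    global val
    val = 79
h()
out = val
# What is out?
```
79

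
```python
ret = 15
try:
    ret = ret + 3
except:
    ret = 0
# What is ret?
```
18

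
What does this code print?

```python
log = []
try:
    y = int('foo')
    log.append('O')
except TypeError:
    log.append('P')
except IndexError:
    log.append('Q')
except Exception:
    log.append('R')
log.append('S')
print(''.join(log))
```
RS

ValueError not specifically caught, falls to Exception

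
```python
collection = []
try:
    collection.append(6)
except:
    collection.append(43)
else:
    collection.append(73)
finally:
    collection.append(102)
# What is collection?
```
[6, 73, 102]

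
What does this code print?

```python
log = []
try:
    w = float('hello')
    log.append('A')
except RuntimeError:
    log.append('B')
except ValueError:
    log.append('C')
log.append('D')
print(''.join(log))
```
CD

ValueError is caught by its specific handler, not RuntimeError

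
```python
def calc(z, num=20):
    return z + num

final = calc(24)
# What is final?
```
44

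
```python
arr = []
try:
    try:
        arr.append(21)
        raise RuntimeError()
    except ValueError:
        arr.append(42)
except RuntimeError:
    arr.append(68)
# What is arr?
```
[21, 68]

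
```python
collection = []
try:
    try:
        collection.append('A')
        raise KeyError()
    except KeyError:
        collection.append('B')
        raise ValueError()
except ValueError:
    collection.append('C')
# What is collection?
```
['A', 'B', 'C']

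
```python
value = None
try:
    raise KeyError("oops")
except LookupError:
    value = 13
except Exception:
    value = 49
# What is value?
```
13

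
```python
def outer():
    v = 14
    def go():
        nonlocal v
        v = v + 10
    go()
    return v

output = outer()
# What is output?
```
24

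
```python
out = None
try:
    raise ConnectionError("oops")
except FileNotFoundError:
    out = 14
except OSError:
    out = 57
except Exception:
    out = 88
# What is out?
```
57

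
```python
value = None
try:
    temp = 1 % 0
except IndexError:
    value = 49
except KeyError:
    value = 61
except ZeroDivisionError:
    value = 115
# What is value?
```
115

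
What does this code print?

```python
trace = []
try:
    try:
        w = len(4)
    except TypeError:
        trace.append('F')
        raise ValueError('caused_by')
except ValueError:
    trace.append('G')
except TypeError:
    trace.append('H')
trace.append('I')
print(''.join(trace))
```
FGI

ValueError raised and caught, original TypeError not re-raised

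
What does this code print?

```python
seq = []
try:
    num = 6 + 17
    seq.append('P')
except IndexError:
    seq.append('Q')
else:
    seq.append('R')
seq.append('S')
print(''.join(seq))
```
PRS

else block runs when no exception occurs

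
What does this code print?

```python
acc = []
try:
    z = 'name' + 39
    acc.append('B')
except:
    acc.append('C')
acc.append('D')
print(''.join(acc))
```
CD

Exception raised in try, caught by bare except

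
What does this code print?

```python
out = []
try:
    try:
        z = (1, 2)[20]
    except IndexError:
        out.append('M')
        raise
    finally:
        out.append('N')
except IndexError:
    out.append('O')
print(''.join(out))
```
MNO

finally runs before re-raised exception propagates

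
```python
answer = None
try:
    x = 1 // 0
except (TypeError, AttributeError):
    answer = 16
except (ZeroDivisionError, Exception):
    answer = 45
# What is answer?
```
45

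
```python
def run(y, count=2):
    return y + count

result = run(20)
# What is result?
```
22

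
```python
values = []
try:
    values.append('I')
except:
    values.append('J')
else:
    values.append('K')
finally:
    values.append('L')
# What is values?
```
['I', 'K', 'L']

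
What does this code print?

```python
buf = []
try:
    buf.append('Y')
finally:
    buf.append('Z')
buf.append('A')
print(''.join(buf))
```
YZA

try/finally without except, no exception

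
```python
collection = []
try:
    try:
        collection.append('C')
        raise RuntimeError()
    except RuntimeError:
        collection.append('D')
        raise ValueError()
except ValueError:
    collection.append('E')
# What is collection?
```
['C', 'D', 'E']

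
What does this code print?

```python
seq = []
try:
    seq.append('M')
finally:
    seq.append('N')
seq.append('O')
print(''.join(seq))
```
MNO

try/finally without except, no exception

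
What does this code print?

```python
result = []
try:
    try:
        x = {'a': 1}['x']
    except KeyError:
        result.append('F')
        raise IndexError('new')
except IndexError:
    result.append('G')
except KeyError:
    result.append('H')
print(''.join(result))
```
FG

New IndexError raised, caught by outer IndexError handler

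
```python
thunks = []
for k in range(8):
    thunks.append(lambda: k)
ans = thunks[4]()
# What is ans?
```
7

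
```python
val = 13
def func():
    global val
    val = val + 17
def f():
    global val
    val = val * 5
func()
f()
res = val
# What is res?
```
150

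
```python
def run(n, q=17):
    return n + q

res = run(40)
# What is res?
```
57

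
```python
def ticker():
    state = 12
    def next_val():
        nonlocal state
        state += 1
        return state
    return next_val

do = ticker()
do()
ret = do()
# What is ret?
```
14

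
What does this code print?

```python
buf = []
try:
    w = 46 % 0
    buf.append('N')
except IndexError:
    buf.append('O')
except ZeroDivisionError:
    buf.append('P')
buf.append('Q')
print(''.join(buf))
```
PQ

ZeroDivisionError is caught by its specific handler, not IndexError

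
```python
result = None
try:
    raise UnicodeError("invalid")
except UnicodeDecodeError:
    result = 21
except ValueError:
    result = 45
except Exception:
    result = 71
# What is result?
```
45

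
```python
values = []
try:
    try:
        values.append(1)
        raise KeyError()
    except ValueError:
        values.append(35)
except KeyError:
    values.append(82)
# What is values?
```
[1, 82]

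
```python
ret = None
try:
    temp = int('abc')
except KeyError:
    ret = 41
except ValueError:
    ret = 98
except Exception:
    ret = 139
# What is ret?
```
98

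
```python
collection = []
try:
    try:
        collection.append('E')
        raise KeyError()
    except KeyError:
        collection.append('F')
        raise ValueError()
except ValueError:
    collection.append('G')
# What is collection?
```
['E', 'F', 'G']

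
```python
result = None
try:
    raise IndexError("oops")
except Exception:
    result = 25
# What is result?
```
25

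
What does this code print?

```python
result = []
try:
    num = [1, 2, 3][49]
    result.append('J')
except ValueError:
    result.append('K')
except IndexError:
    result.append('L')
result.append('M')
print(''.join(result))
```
LM

IndexError is caught by its specific handler, not ValueError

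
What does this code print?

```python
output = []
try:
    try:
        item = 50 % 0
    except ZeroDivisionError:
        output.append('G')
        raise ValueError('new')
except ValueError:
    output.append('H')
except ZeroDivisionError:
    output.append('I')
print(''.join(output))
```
GH

New ValueError raised, caught by outer ValueError handler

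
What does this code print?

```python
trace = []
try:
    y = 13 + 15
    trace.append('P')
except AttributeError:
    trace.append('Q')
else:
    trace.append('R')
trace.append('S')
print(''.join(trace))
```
PRS

else block runs when no exception occurs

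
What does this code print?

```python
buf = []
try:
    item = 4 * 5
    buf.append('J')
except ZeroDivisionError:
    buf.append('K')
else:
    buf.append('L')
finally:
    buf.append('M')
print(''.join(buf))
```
JLM

else runs before finally when no exception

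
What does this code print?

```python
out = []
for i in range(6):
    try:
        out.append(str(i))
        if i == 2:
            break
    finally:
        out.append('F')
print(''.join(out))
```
0F1F2F

finally runs even when breaking out of loop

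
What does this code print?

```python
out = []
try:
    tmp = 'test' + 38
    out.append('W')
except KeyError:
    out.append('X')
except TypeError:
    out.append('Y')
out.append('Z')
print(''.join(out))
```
YZ

TypeError is caught by its specific handler, not KeyError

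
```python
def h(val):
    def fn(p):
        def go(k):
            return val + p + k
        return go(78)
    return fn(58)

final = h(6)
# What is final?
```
142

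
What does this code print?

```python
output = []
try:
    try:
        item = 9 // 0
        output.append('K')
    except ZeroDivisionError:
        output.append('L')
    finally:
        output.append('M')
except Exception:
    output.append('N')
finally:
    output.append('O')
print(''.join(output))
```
LMO

Both finally blocks run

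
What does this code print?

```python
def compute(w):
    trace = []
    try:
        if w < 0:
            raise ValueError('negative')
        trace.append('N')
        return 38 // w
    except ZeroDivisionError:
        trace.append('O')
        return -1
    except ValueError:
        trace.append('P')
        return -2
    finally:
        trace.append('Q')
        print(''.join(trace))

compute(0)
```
NOQ

w=0 causes ZeroDivisionError, caught, finally prints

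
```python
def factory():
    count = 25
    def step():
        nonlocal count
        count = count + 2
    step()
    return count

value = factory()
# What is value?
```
27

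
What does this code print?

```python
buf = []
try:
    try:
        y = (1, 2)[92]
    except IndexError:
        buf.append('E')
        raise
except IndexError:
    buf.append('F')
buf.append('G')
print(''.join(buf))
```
EFG

raise without argument re-raises current exception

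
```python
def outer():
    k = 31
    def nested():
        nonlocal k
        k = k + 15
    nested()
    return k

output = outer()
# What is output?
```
46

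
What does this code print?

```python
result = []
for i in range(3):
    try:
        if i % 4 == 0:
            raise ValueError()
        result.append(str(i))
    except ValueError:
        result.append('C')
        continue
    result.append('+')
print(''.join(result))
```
C1+2+

continue in except skips rest of loop body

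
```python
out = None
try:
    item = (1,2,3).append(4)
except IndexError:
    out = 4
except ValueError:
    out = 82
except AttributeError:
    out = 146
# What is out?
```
146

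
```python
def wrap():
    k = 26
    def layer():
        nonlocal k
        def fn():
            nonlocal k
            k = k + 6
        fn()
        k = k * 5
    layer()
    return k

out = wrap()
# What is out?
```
160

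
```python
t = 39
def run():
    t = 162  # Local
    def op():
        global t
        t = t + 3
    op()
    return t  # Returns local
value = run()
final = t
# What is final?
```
42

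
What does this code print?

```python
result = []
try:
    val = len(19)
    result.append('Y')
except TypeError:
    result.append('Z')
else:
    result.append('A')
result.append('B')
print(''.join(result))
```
ZB

else block skipped when exception is caught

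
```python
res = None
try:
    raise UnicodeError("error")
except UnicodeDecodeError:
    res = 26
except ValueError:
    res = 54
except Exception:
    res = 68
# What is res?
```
54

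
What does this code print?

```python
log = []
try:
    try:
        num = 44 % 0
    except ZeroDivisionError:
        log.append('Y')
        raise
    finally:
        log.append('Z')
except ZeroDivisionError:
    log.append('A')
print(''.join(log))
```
YZA

finally runs before re-raised exception propagates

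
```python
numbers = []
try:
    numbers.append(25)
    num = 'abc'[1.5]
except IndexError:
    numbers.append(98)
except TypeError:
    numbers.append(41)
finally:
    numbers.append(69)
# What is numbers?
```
[25, 41, 69]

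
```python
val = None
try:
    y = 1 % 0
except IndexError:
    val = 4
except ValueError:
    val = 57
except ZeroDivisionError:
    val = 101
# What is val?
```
101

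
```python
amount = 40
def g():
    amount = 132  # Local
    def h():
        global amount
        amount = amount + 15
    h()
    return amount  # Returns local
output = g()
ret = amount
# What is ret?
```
55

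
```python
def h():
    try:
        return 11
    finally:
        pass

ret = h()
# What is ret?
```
11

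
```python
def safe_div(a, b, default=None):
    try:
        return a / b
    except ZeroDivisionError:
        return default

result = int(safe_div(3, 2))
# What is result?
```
1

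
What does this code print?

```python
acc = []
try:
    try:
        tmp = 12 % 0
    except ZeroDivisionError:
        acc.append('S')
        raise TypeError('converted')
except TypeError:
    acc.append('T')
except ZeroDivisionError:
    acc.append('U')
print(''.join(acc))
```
ST

New TypeError raised, caught by outer TypeError handler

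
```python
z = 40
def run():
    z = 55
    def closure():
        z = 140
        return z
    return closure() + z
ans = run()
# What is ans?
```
195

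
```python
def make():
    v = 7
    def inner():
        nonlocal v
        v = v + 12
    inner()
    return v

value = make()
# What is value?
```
19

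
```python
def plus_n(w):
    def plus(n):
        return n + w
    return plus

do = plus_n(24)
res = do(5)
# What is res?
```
29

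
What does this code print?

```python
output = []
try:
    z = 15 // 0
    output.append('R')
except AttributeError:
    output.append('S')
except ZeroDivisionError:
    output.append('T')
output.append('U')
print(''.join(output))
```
TU

ZeroDivisionError is caught by its specific handler, not AttributeError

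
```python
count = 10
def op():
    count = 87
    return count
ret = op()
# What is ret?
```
87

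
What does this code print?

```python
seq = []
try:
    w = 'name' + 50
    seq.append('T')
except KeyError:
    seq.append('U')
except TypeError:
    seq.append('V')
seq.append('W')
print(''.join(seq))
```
VW

TypeError is caught by its specific handler, not KeyError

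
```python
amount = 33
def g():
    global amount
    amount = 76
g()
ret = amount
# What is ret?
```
76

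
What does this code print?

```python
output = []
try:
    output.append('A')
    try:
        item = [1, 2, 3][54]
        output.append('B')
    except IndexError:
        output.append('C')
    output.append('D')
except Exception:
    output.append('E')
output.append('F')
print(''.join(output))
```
ACDF

Inner exception caught by inner handler, outer continues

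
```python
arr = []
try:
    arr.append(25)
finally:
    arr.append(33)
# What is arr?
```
[25, 33]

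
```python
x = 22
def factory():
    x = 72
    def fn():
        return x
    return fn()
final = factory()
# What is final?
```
72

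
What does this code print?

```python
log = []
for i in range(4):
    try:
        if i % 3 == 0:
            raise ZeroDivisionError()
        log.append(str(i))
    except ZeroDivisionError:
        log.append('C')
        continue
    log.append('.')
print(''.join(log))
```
C1.2.C

continue in except skips rest of loop body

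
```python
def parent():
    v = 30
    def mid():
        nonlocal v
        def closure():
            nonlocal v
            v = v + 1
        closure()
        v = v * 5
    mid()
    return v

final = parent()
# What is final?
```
155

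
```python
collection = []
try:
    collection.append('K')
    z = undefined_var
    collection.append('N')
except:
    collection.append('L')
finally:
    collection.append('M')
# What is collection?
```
['K', 'L', 'M']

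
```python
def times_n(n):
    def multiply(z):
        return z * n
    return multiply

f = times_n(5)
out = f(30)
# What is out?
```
150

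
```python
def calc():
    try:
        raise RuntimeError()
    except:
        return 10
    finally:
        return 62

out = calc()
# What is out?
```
62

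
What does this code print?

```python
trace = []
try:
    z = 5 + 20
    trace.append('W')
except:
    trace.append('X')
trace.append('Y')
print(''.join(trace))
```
WY

No exception, try block completes normally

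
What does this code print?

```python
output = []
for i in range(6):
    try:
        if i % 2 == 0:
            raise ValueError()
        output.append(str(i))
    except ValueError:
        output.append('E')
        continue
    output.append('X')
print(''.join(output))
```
E1XE3XE5X

continue in except skips rest of loop body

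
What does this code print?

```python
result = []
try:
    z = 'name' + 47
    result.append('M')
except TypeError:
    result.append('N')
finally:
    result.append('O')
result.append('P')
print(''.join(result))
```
NOP

finally always runs, even after exception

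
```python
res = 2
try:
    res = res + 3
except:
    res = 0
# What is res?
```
5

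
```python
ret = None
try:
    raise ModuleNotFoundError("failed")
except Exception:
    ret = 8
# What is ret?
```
8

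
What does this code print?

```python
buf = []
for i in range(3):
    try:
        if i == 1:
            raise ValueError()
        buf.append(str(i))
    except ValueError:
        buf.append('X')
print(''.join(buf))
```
0X2

Exception on i=1 caught, loop continues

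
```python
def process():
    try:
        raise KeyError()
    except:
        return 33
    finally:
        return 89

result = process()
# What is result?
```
89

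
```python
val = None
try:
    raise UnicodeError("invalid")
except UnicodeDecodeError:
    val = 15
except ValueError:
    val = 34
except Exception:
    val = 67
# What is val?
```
34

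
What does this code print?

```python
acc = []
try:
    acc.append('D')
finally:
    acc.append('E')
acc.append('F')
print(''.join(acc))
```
DEF

try/finally without except, no exception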